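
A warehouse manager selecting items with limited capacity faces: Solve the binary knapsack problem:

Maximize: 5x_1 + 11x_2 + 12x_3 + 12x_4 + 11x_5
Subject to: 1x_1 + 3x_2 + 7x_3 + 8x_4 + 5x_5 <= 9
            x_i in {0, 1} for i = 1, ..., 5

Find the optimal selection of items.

Items: item 1 (v=5, w=1), item 2 (v=11, w=3), item 3 (v=12, w=7), item 4 (v=12, w=8), item 5 (v=11, w=5)
Capacity: 9
Checking all 32 subsets (w = total weight, v = total value):
  {}: w = 0, v = 0
  {1}: w = 1, v = 5
  {2}: w = 3, v = 11
  {3}: w = 7, v = 12
  {4}: w = 8, v = 12
  {5}: w = 5, v = 11
  {1, 2}: w = 4, v = 16
  {1, 3}: w = 8, v = 17
  {1, 4}: w = 9, v = 17
  {1, 5}: w = 6, v = 16
  {2, 3}: w = 10 > 9, infeasible
  {2, 4}: w = 11 > 9, infeasible
  {2, 5}: w = 8, v = 22
  {3, 4}: w = 15 > 9, infeasible
  {3, 5}: w = 12 > 9, infeasible
  {4, 5}: w = 13 > 9, infeasible
  {1, 2, 3}: w = 11 > 9, infeasible
  {1, 2, 4}: w = 12 > 9, infeasible
  {1, 2, 5}: w = 9, v = 27
  {1, 3, 4}: w = 16 > 9, infeasible
  {1, 3, 5}: w = 13 > 9, infeasible
  {1, 4, 5}: w = 14 > 9, infeasible
  {2, 3, 4}: w = 18 > 9, infeasible
  {2, 3, 5}: w = 15 > 9, infeasible
  {2, 4, 5}: w = 16 > 9, infeasible
  {3, 4, 5}: w = 20 > 9, infeasible
  {1, 2, 3, 4}: w = 19 > 9, infeasible
  {1, 2, 3, 5}: w = 16 > 9, infeasible
  {1, 2, 4, 5}: w = 17 > 9, infeasible
  {1, 3, 4, 5}: w = 21 > 9, infeasible
  {2, 3, 4, 5}: w = 23 > 9, infeasible
  {1, 2, 3, 4, 5}: w = 24 > 9, infeasible
Best feasible subset: items [1, 2, 5]
Total weight: 9 <= 9, total value: 27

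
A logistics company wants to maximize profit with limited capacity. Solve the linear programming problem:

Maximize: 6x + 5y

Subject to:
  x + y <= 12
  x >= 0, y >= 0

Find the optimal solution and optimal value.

The feasible region has vertices at [(0, 0), (12, 0), (0, 12)].
Checking objective 6x + 5y at each vertex:
  (0, 0): 6*0 + 5*0 = 0
  (12, 0): 6*12 + 5*0 = 72
  (0, 12): 6*0 + 5*12 = 60
Maximum is 72 at (12, 0).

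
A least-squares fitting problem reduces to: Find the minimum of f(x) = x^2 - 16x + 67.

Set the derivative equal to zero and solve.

f(x) = x^2 - 16x + 67
f'(x) = 2x + (-16) = 0
x = 16/2 = 8
f(8) = 3
Since f''(x) = 2 > 0, this is a minimum.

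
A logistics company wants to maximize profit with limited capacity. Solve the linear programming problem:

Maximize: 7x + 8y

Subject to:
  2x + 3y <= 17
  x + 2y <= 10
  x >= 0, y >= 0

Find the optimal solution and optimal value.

Feasible vertices: (0, 0), (0, 5), (4, 3), (17/2, 0)
Objective 7x + 8y at each:
  (0, 0): 0
  (0, 5): 40
  (4, 3): 52
  (17/2, 0): 119/2
Maximum is 119/2 at (17/2, 0).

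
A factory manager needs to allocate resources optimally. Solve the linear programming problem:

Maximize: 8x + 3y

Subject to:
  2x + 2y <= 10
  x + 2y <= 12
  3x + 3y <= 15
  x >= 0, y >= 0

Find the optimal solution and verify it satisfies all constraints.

Feasible vertices: (0, 0), (0, 5), (5, 0)
Objective 8x + 3y at each vertex:
  (0, 0): 0
  (0, 5): 15
  (5, 0): 40
Maximum is 40 at (5, 0).
Verify constraints at (x, y) = (5, 0):
  2*5 + 2*0 = 10 <= 10 (active)
  1*5 + 2*0 = 5 <= 12
  3*5 + 3*0 = 15 <= 15 (active)
  x = 5 >= 0, y = 0 >= 0. All constraints satisfied.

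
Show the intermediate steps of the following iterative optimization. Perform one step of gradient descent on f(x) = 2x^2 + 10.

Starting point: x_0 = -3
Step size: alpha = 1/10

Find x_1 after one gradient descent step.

f(x) = 2x^2 + 10
f'(x) = 4x + 0
f'(-3) = 4*-3 + (0) = -12
x_1 = x_0 - alpha * f'(x_0) = -3 - 1/10 * -12 = -9/5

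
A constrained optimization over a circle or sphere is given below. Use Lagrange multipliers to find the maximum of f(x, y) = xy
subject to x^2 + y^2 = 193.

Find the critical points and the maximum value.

Lagrange conditions: y = 2*lambda*x and x = 2*lambda*y
If x = 0 then y = 0, violating the constraint, so x, y != 0.
Dividing: y/x = x/y => x^2 = y^2 => y = x or y = -x
Constraint: 2x^2 = 193 => x^2 = 193/2 => x = +/-sqrt(193/2)
Critical points: (sqrt(193/2), sqrt(193/2)), (-sqrt(193/2), -sqrt(193/2)), (sqrt(193/2), -sqrt(193/2)), (-sqrt(193/2), sqrt(193/2))
  y = x:  xy = x^2 = 193/2  at (sqrt(193/2), sqrt(193/2)) and (-sqrt(193/2), -sqrt(193/2))
  y = -x: xy = -x^2 = -193/2 at (sqrt(193/2), -sqrt(193/2)) and (-sqrt(193/2), sqrt(193/2))
Maximum xy = 193/2 at (sqrt(193/2), sqrt(193/2)) and (-sqrt(193/2), -sqrt(193/2))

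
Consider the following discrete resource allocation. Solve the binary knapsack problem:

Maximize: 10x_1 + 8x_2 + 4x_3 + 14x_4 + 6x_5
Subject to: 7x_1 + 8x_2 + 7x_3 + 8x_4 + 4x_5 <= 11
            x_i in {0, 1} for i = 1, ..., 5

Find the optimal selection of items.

Items: item 1 (v=10, w=7), item 2 (v=8, w=8), item 3 (v=4, w=7), item 4 (v=14, w=8), item 5 (v=6, w=4)
Capacity: 11
Checking all 32 subsets (w = total weight, v = total value):
  {}: w = 0, v = 0
  {1}: w = 7, v = 10
  {2}: w = 8, v = 8
  {3}: w = 7, v = 4
  {4}: w = 8, v = 14
  {5}: w = 4, v = 6
  {1, 2}: w = 15 > 11, infeasible
  {1, 3}: w = 14 > 11, infeasible
  {1, 4}: w = 15 > 11, infeasible
  {1, 5}: w = 11, v = 16
  {2, 3}: w = 15 > 11, infeasible
  {2, 4}: w = 16 > 11, infeasible
  {2, 5}: w = 12 > 11, infeasible
  {3, 4}: w = 15 > 11, infeasible
  {3, 5}: w = 11, v = 10
  {4, 5}: w = 12 > 11, infeasible
  {1, 2, 3}: w = 22 > 11, infeasible
  {1, 2, 4}: w = 23 > 11, infeasible
  {1, 2, 5}: w = 19 > 11, infeasible
  {1, 3, 4}: w = 22 > 11, infeasible
  {1, 3, 5}: w = 18 > 11, infeasible
  {1, 4, 5}: w = 19 > 11, infeasible
  {2, 3, 4}: w = 23 > 11, infeasible
  {2, 3, 5}: w = 19 > 11, infeasible
  {2, 4, 5}: w = 20 > 11, infeasible
  {3, 4, 5}: w = 19 > 11, infeasible
  {1, 2, 3, 4}: w = 30 > 11, infeasible
  {1, 2, 3, 5}: w = 26 > 11, infeasible
  {1, 2, 4, 5}: w = 27 > 11, infeasible
  {1, 3, 4, 5}: w = 26 > 11, infeasible
  {2, 3, 4, 5}: w = 27 > 11, infeasible
  {1, 2, 3, 4, 5}: w = 34 > 11, infeasible
Best feasible subset: items [1, 5]
Total weight: 11 <= 11, total value: 16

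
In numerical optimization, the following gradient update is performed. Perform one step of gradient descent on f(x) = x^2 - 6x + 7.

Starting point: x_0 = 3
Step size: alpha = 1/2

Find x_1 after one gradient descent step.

f(x) = x^2 - 6x + 7
f'(x) = 2x - 6
f'(3) = 2*3 + (-6) = 0
x_1 = x_0 - alpha * f'(x_0) = 3 - 1/2 * 0 = 3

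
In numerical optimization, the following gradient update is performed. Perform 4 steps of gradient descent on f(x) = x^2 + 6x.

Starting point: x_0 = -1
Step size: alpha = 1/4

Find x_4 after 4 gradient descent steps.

f(x) = x^2 + 6x, f'(x) = 2x + (6)
Step 1: f'(-1) = 4, x_1 = -1 - 1/4 * 4 = -2
Step 2: f'(-2) = 2, x_2 = -2 - 1/4 * 2 = -5/2
Step 3: f'(-5/2) = 1, x_3 = -5/2 - 1/4 * 1 = -11/4
Step 4: f'(-11/4) = 1/2, x_4 = -11/4 - 1/4 * 1/2 = -23/8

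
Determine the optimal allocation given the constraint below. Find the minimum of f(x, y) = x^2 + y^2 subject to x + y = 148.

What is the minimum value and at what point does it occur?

Substitute y = 148 - x into f(x,y) = x^2 + y^2:
g(x) = x^2 + (148 - x)^2 = 2x^2 - 296x + 21904
g'(x) = 4x - 296 = 0  =>  x = 74
y = 148 - 74 = 74
Minimum value = 74^2 + 74^2 = 10952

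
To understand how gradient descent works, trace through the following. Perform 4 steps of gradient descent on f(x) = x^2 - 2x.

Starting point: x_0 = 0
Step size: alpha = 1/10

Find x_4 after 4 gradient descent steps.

f(x) = x^2 - 2x, f'(x) = 2x + (-2)
Step 1: f'(0) = -2, x_1 = 0 - 1/10 * -2 = 1/5
Step 2: f'(1/5) = -8/5, x_2 = 1/5 - 1/10 * -8/5 = 9/25
Step 3: f'(9/25) = -32/25, x_3 = 9/25 - 1/10 * -32/25 = 61/125
Step 4: f'(61/125) = -128/125, x_4 = 61/125 - 1/10 * -128/125 = 369/625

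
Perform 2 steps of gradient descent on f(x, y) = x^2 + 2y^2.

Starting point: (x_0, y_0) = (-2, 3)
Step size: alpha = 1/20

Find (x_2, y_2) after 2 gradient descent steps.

f(x,y) = x^2 + 2y^2
grad_x = 2x + 0y, grad_y = 4y + 0x
Step 1: grad = (-4, 12), (-9/5, 12/5)
Step 2: grad = (-18/5, 48/5), (-81/50, 48/25)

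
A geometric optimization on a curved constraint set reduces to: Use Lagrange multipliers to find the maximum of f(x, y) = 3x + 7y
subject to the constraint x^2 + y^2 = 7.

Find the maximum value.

Set up Lagrange conditions: grad f = lambda * grad g
  3 = 2*lambda*x
  7 = 2*lambda*y
From these: x/y = 3/7, so x = 3t, y = 7t for some t.
Substitute into constraint: (3t)^2 + (7t)^2 = 7
  t^2 * 58 = 7
  t = sqrt(7/58)
Maximum = 3*x + 7*y = (3^2 + 7^2)*t = 58 * sqrt(7/58) = sqrt(406)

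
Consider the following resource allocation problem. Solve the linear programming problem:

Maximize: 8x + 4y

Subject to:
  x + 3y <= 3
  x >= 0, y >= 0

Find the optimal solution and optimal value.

The feasible region has vertices at [(0, 0), (3, 0), (0, 1)].
Checking objective 8x + 4y at each vertex:
  (0, 0): 8*0 + 4*0 = 0
  (3, 0): 8*3 + 4*0 = 24
  (0, 1): 8*0 + 4*1 = 4
Maximum is 24 at (3, 0).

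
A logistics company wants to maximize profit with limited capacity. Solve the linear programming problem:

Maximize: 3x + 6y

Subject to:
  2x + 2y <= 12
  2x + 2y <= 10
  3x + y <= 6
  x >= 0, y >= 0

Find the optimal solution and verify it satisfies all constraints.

Feasible vertices: (0, 0), (0, 5), (1/2, 9/2), (2, 0)
Objective 3x + 6y at each vertex:
  (0, 0): 0
  (0, 5): 30
  (1/2, 9/2): 57/2
  (2, 0): 6
Maximum is 30 at (0, 5).
Verify constraints at (x, y) = (0, 5):
  2*0 + 2*5 = 10 <= 12
  2*0 + 2*5 = 10 <= 10 (active)
  3*0 + 1*5 = 5 <= 6
  x = 0 >= 0, y = 5 >= 0. All constraints satisfied.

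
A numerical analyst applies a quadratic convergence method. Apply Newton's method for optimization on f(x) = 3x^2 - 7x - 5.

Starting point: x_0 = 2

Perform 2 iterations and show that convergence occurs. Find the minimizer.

f(x) = 3x^2 - 7x - 5, f'(x) = 6x + (-7), f''(x) = 6
Step 1: f'(2) = 5, x_1 = 2 - 5/6 = 7/6
Step 2: f'(7/6) = 0, x_2 = 7/6 (converged)
Newton's method converges in 1 step for quadratics.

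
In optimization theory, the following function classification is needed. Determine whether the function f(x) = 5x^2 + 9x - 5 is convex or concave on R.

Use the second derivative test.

f(x) = 5x^2 + 9x - 5
f'(x) = 10x + 9
f''(x) = 10
Since f''(x) = 10 > 0 for all x, f is convex on R.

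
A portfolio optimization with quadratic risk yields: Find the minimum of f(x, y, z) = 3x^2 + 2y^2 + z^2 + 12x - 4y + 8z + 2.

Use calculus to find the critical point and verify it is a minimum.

f(x,y,z) = 3x^2 + 2y^2 + z^2 + 12x - 4y + 8z + 2
df/dx = 6x + (12) = 0 => x = -2
df/dy = 4y + (-4) = 0 => y = 1
df/dz = 2z + (8) = 0 => z = -4
f(-2,1,-4) = 3*(-2)^2 + 2*(1)^2 + 1*(-4)^2 + 12*(-2) + -4*(1) + 8*(-4) + 2 = -28
Hessian is diagonal with entries 6, 4, 2 > 0, confirmed minimum.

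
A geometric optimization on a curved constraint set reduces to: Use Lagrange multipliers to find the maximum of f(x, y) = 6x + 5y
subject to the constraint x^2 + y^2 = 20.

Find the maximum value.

Set up Lagrange conditions: grad f = lambda * grad g
  6 = 2*lambda*x
  5 = 2*lambda*y
From these: x/y = 6/5, so x = 6t, y = 5t for some t.
Substitute into constraint: (6t)^2 + (5t)^2 = 20
  t^2 * 61 = 20
  t = sqrt(20/61)
Maximum = 6*x + 5*y = (6^2 + 5^2)*t = 61 * sqrt(20/61) = sqrt(1220)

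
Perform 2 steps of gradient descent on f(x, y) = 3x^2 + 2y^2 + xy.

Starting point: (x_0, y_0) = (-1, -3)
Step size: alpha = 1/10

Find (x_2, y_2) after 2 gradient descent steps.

f(x,y) = 3x^2 + 2y^2 + xy
grad_x = 6x + 1y, grad_y = 4y + 1x
Step 1: grad = (-9, -13), (-1/10, -17/10)
Step 2: grad = (-23/10, -69/10), (13/100, -101/100)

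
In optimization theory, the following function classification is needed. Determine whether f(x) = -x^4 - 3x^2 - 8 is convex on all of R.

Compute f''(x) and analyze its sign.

f(x) = -x^4 - 3x^2 - 8
f'(x) = -4x^3 + -6x
f''(x) = -12x^2 + -6
f''(x) = -12x^2 + -6 <= -6 < 0 for all x
Therefore, f is concave on R.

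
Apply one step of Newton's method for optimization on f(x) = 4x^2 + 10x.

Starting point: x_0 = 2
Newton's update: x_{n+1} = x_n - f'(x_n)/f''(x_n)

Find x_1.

f(x) = 4x^2 + 10x
f'(x) = 8x + (10), f''(x) = 8
Newton step: x_1 = x_0 - f'(x_0)/f''(x_0)
f'(2) = 26
x_1 = 2 - 26/8 = -5/4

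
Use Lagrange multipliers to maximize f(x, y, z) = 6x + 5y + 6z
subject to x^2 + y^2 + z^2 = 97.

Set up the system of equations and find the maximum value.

Lagrange conditions: 6 = 2*lambda*x, 5 = 2*lambda*y, 6 = 2*lambda*z
So x:6 = y:5 = z:6, i.e. x = 6t, y = 5t, z = 6t
Constraint: t^2*(6^2 + 5^2 + 6^2) = 97
  t^2 * 97 = 97  =>  t = sqrt(1)
Maximum = 6*6t + 5*5t + 6*6t = 97*sqrt(1) = 97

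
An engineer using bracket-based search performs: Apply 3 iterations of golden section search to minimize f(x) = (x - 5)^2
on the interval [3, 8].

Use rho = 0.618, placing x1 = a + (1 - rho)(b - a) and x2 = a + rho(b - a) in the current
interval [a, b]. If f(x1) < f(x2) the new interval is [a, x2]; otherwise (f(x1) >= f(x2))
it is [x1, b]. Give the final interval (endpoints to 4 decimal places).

Golden section search for min of f(x) = (x - 5)^2 on [3, 8].
Each step: x1 = a + (1 - rho)(b - a), x2 = a + rho(b - a); if f(x1) < f(x2) keep [a, x2], otherwise keep [x1, b].
Step 1: [3.0000, 8.0000], x1=4.9100 (f=0.0081), x2=6.0900 (f=1.1881); f(x1) < f(x2) => keep [3.0000, 6.0900]
Step 2: [3.0000, 6.0900], x1=4.1804 (f=0.6718), x2=4.9096 (f=0.0082); f(x1) > f(x2) => keep [4.1804, 6.0900]
Step 3: [4.1804, 6.0900], x1=4.9099 (f=0.0081), x2=5.3605 (f=0.1300); f(x1) < f(x2) => keep [4.1804, 5.3605]
Final interval: [4.1804, 5.3605]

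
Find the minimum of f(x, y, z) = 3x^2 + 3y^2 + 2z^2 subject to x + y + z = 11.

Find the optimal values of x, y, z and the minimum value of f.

Using Lagrange multipliers on f = 3x^2 + 3y^2 + 2z^2 with constraint x + y + z = 11:
Conditions: 2*3*x = lambda, 2*3*y = lambda, 2*2*z = lambda
So x = lambda/6, y = lambda/6, z = lambda/4
Substituting into constraint: lambda * (7/12) = 11
lambda = 132/7
x = 22/7, y = 22/7, z = 33/7
Minimum value = 726/7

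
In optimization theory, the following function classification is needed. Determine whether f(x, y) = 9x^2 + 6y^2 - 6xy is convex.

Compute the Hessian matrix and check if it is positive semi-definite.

f(x,y) = 9x^2 + 6y^2 - 6xy
Hessian H = [[18, -6], [-6, 12]]
trace(H) = 30, det(H) = 180
Eigenvalues: (30 +/- sqrt(180)) / 2 = 21.71, 8.292
Since both eigenvalues > 0, f is convex.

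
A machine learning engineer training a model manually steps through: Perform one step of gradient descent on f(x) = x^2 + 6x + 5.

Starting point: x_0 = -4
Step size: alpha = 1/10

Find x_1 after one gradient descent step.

f(x) = x^2 + 6x + 5
f'(x) = 2x + 6
f'(-4) = 2*-4 + (6) = -2
x_1 = x_0 - alpha * f'(x_0) = -4 - 1/10 * -2 = -19/5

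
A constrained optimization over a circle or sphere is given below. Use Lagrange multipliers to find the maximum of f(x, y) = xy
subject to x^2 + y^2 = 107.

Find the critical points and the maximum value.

Lagrange conditions: y = 2*lambda*x and x = 2*lambda*y
If x = 0 then y = 0, violating the constraint, so x, y != 0.
Dividing: y/x = x/y => x^2 = y^2 => y = x or y = -x
Constraint: 2x^2 = 107 => x^2 = 107/2 => x = +/-sqrt(107/2)
Critical points: (sqrt(107/2), sqrt(107/2)), (-sqrt(107/2), -sqrt(107/2)), (sqrt(107/2), -sqrt(107/2)), (-sqrt(107/2), sqrt(107/2))
  y = x:  xy = x^2 = 107/2  at (sqrt(107/2), sqrt(107/2)) and (-sqrt(107/2), -sqrt(107/2))
  y = -x: xy = -x^2 = -107/2 at (sqrt(107/2), -sqrt(107/2)) and (-sqrt(107/2), sqrt(107/2))
Maximum xy = 107/2 at (sqrt(107/2), sqrt(107/2)) and (-sqrt(107/2), -sqrt(107/2))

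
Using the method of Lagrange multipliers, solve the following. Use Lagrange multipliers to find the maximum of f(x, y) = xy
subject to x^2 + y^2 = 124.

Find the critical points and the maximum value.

Lagrange conditions: y = 2*lambda*x and x = 2*lambda*y
If x = 0 then y = 0, violating the constraint, so x, y != 0.
Dividing: y/x = x/y => x^2 = y^2 => y = x or y = -x
Constraint: 2x^2 = 124 => x^2 = 62 => x = +/-sqrt(62)
Critical points: (sqrt(62), sqrt(62)), (-sqrt(62), -sqrt(62)), (sqrt(62), -sqrt(62)), (-sqrt(62), sqrt(62))
  y = x:  xy = x^2 = 62  at (sqrt(62), sqrt(62)) and (-sqrt(62), -sqrt(62))
  y = -x: xy = -x^2 = -62 at (sqrt(62), -sqrt(62)) and (-sqrt(62), sqrt(62))
Maximum xy = 62 at (sqrt(62), sqrt(62)) and (-sqrt(62), -sqrt(62))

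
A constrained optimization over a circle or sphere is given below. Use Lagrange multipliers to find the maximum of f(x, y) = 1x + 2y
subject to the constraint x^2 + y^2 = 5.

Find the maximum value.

Set up Lagrange conditions: grad f = lambda * grad g
  1 = 2*lambda*x
  2 = 2*lambda*y
From these: x/y = 1/2, so x = 1t, y = 2t for some t.
Substitute into constraint: (1t)^2 + (2t)^2 = 5
  t^2 * 5 = 5
  t = sqrt(5/5)
Maximum = 1*x + 2*y = (1^2 + 2^2)*t = 5 * sqrt(5/5) = 5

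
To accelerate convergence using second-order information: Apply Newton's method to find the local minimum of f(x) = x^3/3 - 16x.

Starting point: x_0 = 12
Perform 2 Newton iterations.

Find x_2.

f(x) = x^3/3 - 16x
f'(x) = x^2 - 16, f''(x) = 2x
Newton update: x_{n+1} = x_n - (x_n^2 - 16)/(2*x_n)
Step 1: x_0 = 12, f'=128, f''=24, x_1 = 20/3
Step 2: x_1 = 20/3, f'=256/9, f''=40/3, x_2 = 68/15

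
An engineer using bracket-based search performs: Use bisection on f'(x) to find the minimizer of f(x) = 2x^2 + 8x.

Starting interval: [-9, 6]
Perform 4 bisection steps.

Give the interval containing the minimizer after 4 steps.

Finding critical point of f(x) = 2x^2 + 8x using bisection on f'(x) = 4x + 8.
f'(x) = 0 when x = -2.
Starting interval: [-9, 6]
Step 1: mid = -3/2, f'(mid) = 2, new interval = [-9, -3/2]
Step 2: mid = -21/4, f'(mid) = -13, new interval = [-21/4, -3/2]
Step 3: mid = -27/8, f'(mid) = -11/2, new interval = [-27/8, -3/2]
Step 4: mid = -39/16, f'(mid) = -7/4, new interval = [-39/16, -3/2]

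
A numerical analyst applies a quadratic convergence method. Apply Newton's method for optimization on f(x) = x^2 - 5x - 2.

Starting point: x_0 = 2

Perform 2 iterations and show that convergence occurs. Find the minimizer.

f(x) = x^2 - 5x - 2, f'(x) = 2x + (-5), f''(x) = 2
Step 1: f'(2) = -1, x_1 = 2 - -1/2 = 5/2
Step 2: f'(5/2) = 0, x_2 = 5/2 (converged)
Newton's method converges in 1 step for quadratics.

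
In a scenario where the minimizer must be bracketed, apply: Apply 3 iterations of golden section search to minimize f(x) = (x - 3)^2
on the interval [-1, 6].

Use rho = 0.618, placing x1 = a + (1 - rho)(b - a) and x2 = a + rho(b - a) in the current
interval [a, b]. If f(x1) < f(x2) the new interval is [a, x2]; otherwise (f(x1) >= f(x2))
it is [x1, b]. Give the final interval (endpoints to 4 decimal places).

Golden section search for min of f(x) = (x - 3)^2 on [-1, 6].
Each step: x1 = a + (1 - rho)(b - a), x2 = a + rho(b - a); if f(x1) < f(x2) keep [a, x2], otherwise keep [x1, b].
Step 1: [-1.0000, 6.0000], x1=1.6740 (f=1.7583), x2=3.3260 (f=0.1063); f(x1) > f(x2) => keep [1.6740, 6.0000]
Step 2: [1.6740, 6.0000], x1=3.3265 (f=0.1066), x2=4.3475 (f=1.8157); f(x1) < f(x2) => keep [1.6740, 4.3475]
Step 3: [1.6740, 4.3475], x1=2.6953 (f=0.0929), x2=3.3262 (f=0.1064); f(x1) < f(x2) => keep [1.6740, 3.3262]
Final interval: [1.6740, 3.3262]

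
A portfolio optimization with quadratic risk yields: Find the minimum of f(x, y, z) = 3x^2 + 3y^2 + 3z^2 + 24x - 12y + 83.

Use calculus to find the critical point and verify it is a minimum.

f(x,y,z) = 3x^2 + 3y^2 + 3z^2 + 24x - 12y + 83
df/dx = 6x + (24) = 0 => x = -4
df/dy = 6y + (-12) = 0 => y = 2
df/dz = 6z + (0) = 0 => z = 0
f(-4,2,0) = 3*(-4)^2 + 3*(2)^2 + 3*(0)^2 + 24*(-4) + -12*(2) + 83 = 23
Hessian is diagonal with entries 6, 6, 6 > 0, confirmed minimum.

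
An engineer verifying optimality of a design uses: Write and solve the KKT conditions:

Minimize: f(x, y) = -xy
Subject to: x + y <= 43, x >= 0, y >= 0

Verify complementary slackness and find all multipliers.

Problem: min -xy s.t. x + y <= 43 (multiplier lambda), x >= 0 (mu_x), y >= 0 (mu_y)
KKT stationarity: -y + lambda - mu_x = 0, -x + lambda - mu_y = 0, with lambda, mu_x, mu_y >= 0
Complementary slackness: lambda*(x + y - 43) = 0, mu_x*x = 0, mu_y*y = 0
If lambda = 0: y = -mu_x <= 0 and x = -mu_y <= 0 force x = y = 0 with f = 0; but x = y = 43/2 is feasible with f = -1849/4 < 0, so this is not the minimum. Hence lambda > 0 and x + y = 43.
Try x > 0, y > 0 (so mu_x = mu_y = 0): y = lambda, x = lambda => x = y = lambda
x + y = 43 => 2*lambda = 43 => lambda = 43/2
x* = y* = 43/2 > 0, consistent with mu_x = mu_y = 0.
(Any feasible point with x = 0 or y = 0 has f = 0 > -1849/4, so the minimum is not on those boundaries.)
min(-xy) = -1849/4 (i.e. max xy = 1849/4)
Multipliers: lambda = 43/2, mu_x = 0, mu_y = 0
Complementary slackness: lambda*(x + y - 43) = 43/2*(43/2 + 43/2 - 43) = 0, mu_x*x = 0*43/2 = 0, mu_y*y = 0*43/2 = 0. Satisfied.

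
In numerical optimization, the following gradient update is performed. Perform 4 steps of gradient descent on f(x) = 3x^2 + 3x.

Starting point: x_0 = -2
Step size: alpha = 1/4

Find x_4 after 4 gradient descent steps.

f(x) = 3x^2 + 3x, f'(x) = 6x + (3)
Step 1: f'(-2) = -9, x_1 = -2 - 1/4 * -9 = 1/4
Step 2: f'(1/4) = 9/2, x_2 = 1/4 - 1/4 * 9/2 = -7/8
Step 3: f'(-7/8) = -9/4, x_3 = -7/8 - 1/4 * -9/4 = -5/16
Step 4: f'(-5/16) = 9/8, x_4 = -5/16 - 1/4 * 9/8 = -19/32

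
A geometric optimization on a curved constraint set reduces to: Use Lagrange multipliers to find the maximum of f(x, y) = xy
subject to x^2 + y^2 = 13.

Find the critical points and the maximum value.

Lagrange conditions: y = 2*lambda*x and x = 2*lambda*y
If x = 0 then y = 0, violating the constraint, so x, y != 0.
Dividing: y/x = x/y => x^2 = y^2 => y = x or y = -x
Constraint: 2x^2 = 13 => x^2 = 13/2 => x = +/-sqrt(13/2)
Critical points: (sqrt(13/2), sqrt(13/2)), (-sqrt(13/2), -sqrt(13/2)), (sqrt(13/2), -sqrt(13/2)), (-sqrt(13/2), sqrt(13/2))
  y = x:  xy = x^2 = 13/2  at (sqrt(13/2), sqrt(13/2)) and (-sqrt(13/2), -sqrt(13/2))
  y = -x: xy = -x^2 = -13/2 at (sqrt(13/2), -sqrt(13/2)) and (-sqrt(13/2), sqrt(13/2))
Maximum xy = 13/2 at (sqrt(13/2), sqrt(13/2)) and (-sqrt(13/2), -sqrt(13/2))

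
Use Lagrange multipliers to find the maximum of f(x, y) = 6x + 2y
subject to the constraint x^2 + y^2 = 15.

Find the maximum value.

Set up Lagrange conditions: grad f = lambda * grad g
  6 = 2*lambda*x
  2 = 2*lambda*y
From these: x/y = 6/2, so x = 6t, y = 2t for some t.
Substitute into constraint: (6t)^2 + (2t)^2 = 15
  t^2 * 40 = 15
  t = sqrt(15/40)
Maximum = 6*x + 2*y = (6^2 + 2^2)*t = 40 * sqrt(15/40) = sqrt(600)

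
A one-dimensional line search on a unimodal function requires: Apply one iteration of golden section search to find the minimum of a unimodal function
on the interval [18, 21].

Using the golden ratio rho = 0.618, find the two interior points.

Golden section search on [18, 21].
Golden ratio rho = 0.618 (approx).
Interior points:
  x_1 = 18 + (1-0.618)*3 = 19.1460
  x_2 = 18 + 0.618*3 = 19.8540
Compare f(x_1) and f(x_2) to determine which subinterval to keep.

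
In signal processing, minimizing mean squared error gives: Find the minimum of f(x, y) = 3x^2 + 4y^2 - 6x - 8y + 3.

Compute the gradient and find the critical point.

f(x,y) = 3x^2 + 4y^2 - 6x - 8y + 3
df/dx = 6x + (-6) = 0  =>  x = 1
df/dy = 8y + (-8) = 0  =>  y = 1
f(1, 1) = 3*(1)^2 + 4*(1)^2 + -6*(1) + -8*(1) + 3 = -4
Hessian is diagonal with entries 6, 8 > 0, so this is a minimum.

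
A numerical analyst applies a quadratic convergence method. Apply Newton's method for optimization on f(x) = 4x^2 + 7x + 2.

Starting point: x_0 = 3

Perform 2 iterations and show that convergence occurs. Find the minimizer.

f(x) = 4x^2 + 7x + 2, f'(x) = 8x + (7), f''(x) = 8
Step 1: f'(3) = 31, x_1 = 3 - 31/8 = -7/8
Step 2: f'(-7/8) = 0, x_2 = -7/8 (converged)
Newton's method converges in 1 step for quadratics.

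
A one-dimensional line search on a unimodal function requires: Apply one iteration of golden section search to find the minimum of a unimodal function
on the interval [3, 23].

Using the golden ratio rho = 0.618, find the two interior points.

Golden section search on [3, 23].
Golden ratio rho = 0.618 (approx).
Interior points:
  x_1 = 3 + (1-0.618)*20 = 10.6400
  x_2 = 3 + 0.618*20 = 15.3600
Compare f(x_1) and f(x_2) to determine which subinterval to keep.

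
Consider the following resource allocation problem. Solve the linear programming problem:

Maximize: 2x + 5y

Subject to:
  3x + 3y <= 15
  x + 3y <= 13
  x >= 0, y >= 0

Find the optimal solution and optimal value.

Feasible vertices: (0, 0), (0, 13/3), (1, 4), (5, 0)
Objective 2x + 5y at each:
  (0, 0): 0
  (0, 13/3): 65/3
  (1, 4): 22
  (5, 0): 10
Maximum is 22 at (1, 4).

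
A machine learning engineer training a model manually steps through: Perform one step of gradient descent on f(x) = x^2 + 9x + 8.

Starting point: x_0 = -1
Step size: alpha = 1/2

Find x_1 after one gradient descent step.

f(x) = x^2 + 9x + 8
f'(x) = 2x + 9
f'(-1) = 2*-1 + (9) = 7
x_1 = x_0 - alpha * f'(x_0) = -1 - 1/2 * 7 = -9/2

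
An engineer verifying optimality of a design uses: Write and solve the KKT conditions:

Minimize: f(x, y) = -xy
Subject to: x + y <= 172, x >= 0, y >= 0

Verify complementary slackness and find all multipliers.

Problem: min -xy s.t. x + y <= 172 (multiplier lambda), x >= 0 (mu_x), y >= 0 (mu_y)
KKT stationarity: -y + lambda - mu_x = 0, -x + lambda - mu_y = 0, with lambda, mu_x, mu_y >= 0
Complementary slackness: lambda*(x + y - 172) = 0, mu_x*x = 0, mu_y*y = 0
If lambda = 0: y = -mu_x <= 0 and x = -mu_y <= 0 force x = y = 0 with f = 0; but x = y = 86 is feasible with f = -7396 < 0, so this is not the minimum. Hence lambda > 0 and x + y = 172.
Try x > 0, y > 0 (so mu_x = mu_y = 0): y = lambda, x = lambda => x = y = lambda
x + y = 172 => 2*lambda = 172 => lambda = 86
x* = y* = 86 > 0, consistent with mu_x = mu_y = 0.
(Any feasible point with x = 0 or y = 0 has f = 0 > -7396, so the minimum is not on those boundaries.)
min(-xy) = -7396 (i.e. max xy = 7396)
Multipliers: lambda = 86, mu_x = 0, mu_y = 0
Complementary slackness: lambda*(x + y - 172) = 86*(86 + 86 - 172) = 0, mu_x*x = 0*86 = 0, mu_y*y = 0*86 = 0. Satisfied.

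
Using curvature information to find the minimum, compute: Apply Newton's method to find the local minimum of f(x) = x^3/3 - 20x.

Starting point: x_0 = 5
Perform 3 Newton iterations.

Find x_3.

f(x) = x^3/3 - 20x
f'(x) = x^2 - 20, f''(x) = 2x
Newton update: x_{n+1} = x_n - (x_n^2 - 20)/(2*x_n)
Step 1: x_0 = 5, f'=5, f''=10, x_1 = 9/2
Step 2: x_1 = 9/2, f'=1/4, f''=9, x_2 = 161/36
Step 3: x_2 = 161/36, f'=1/1296, f''=161/18, x_3 = 51841/11592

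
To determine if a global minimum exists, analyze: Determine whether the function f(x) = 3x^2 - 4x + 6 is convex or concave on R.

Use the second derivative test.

f(x) = 3x^2 - 4x + 6
f'(x) = 6x - 4
f''(x) = 6
Since f''(x) = 6 > 0 for all x, f is convex on R.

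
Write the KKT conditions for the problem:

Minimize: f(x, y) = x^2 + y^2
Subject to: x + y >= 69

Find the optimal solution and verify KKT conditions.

KKT conditions for min x^2 + y^2 s.t. x + y >= 69:
Stationarity: 2x = mu, 2y = mu
So x = y = mu/2.
Complementary slackness: mu*(x + y - 69) = 0
Primal feasibility: x + y >= 69; dual feasibility: mu >= 0
If mu = 0 then x = y = 0, but 0 + 0 < 69 is infeasible, so the constraint is active.
Constraint active: x + y = 2*(mu/2) = 69 => mu = 69
x = y = 69/2, f = 4761/2
Verify: stationarity 2*(69/2) = 69 = mu; primal 69/2 + 69/2 = 69 >= 69; dual mu = 69 >= 0; complementary slackness 69*(69 - 69) = 0. All KKT conditions hold.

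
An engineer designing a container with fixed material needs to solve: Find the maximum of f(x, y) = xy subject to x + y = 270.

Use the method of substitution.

Substitute y = 270 - x into f(x,y) = xy:
g(x) = x(270 - x) = 270x - x^2
g'(x) = 270 - 2x = 0  =>  x = 135
y = 270 - 135 = 135
Maximum value = 135 * 135 = 18225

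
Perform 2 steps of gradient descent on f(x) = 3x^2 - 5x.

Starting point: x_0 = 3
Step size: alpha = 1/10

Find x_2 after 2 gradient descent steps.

f(x) = 3x^2 - 5x, f'(x) = 6x + (-5)
Step 1: f'(3) = 13, x_1 = 3 - 1/10 * 13 = 17/10
Step 2: f'(17/10) = 26/5, x_2 = 17/10 - 1/10 * 26/5 = 59/50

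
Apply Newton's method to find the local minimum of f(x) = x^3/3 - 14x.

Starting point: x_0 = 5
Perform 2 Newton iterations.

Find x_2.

f(x) = x^3/3 - 14x
f'(x) = x^2 - 14, f''(x) = 2x
Newton update: x_{n+1} = x_n - (x_n^2 - 14)/(2*x_n)
Step 1: x_0 = 5, f'=11, f''=10, x_1 = 39/10
Step 2: x_1 = 39/10, f'=121/100, f''=39/5, x_2 = 2921/780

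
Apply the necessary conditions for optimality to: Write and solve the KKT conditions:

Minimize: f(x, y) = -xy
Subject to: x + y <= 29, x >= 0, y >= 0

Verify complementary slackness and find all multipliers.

Problem: min -xy s.t. x + y <= 29 (multiplier lambda), x >= 0 (mu_x), y >= 0 (mu_y)
KKT stationarity: -y + lambda - mu_x = 0, -x + lambda - mu_y = 0, with lambda, mu_x, mu_y >= 0
Complementary slackness: lambda*(x + y - 29) = 0, mu_x*x = 0, mu_y*y = 0
If lambda = 0: y = -mu_x <= 0 and x = -mu_y <= 0 force x = y = 0 with f = 0; but x = y = 29/2 is feasible with f = -841/4 < 0, so this is not the minimum. Hence lambda > 0 and x + y = 29.
Try x > 0, y > 0 (so mu_x = mu_y = 0): y = lambda, x = lambda => x = y = lambda
x + y = 29 => 2*lambda = 29 => lambda = 29/2
x* = y* = 29/2 > 0, consistent with mu_x = mu_y = 0.
(Any feasible point with x = 0 or y = 0 has f = 0 > -841/4, so the minimum is not on those boundaries.)
min(-xy) = -841/4 (i.e. max xy = 841/4)
Multipliers: lambda = 29/2, mu_x = 0, mu_y = 0
Complementary slackness: lambda*(x + y - 29) = 29/2*(29/2 + 29/2 - 29) = 0, mu_x*x = 0*29/2 = 0, mu_y*y = 0*29/2 = 0. Satisfied.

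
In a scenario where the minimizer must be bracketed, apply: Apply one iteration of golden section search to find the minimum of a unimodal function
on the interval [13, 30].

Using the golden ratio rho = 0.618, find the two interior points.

Golden section search on [13, 30].
Golden ratio rho = 0.618 (approx).
Interior points:
  x_1 = 13 + (1-0.618)*17 = 19.4940
  x_2 = 13 + 0.618*17 = 23.5060
Compare f(x_1) and f(x_2) to determine which subinterval to keep.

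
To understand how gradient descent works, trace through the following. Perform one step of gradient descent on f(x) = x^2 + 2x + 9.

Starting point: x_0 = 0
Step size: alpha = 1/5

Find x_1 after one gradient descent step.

f(x) = x^2 + 2x + 9
f'(x) = 2x + 2
f'(0) = 2*0 + (2) = 2
x_1 = x_0 - alpha * f'(x_0) = 0 - 1/5 * 2 = -2/5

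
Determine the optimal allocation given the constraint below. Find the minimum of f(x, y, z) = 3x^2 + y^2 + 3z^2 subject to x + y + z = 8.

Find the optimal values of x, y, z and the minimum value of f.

Using Lagrange multipliers on f = 3x^2 + y^2 + 3z^2 with constraint x + y + z = 8:
Conditions: 2*3*x = lambda, 2*1*y = lambda, 2*3*z = lambda
So x = lambda/6, y = lambda/2, z = lambda/6
Substituting into constraint: lambda * (5/6) = 8
lambda = 48/5
x = 8/5, y = 24/5, z = 8/5
Minimum value = 192/5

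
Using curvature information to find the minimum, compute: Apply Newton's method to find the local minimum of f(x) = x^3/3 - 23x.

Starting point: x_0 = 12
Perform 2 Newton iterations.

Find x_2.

f(x) = x^3/3 - 23x
f'(x) = x^2 - 23, f''(x) = 2x
Newton update: x_{n+1} = x_n - (x_n^2 - 23)/(2*x_n)
Step 1: x_0 = 12, f'=121, f''=24, x_1 = 167/24
Step 2: x_1 = 167/24, f'=14641/576, f''=167/12, x_2 = 41137/8016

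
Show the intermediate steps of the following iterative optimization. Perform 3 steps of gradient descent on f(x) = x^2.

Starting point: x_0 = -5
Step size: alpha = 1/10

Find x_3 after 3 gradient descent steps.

f(x) = x^2, f'(x) = 2x + (0)
Step 1: f'(-5) = -10, x_1 = -5 - 1/10 * -10 = -4
Step 2: f'(-4) = -8, x_2 = -4 - 1/10 * -8 = -16/5
Step 3: f'(-16/5) = -32/5, x_3 = -16/5 - 1/10 * -32/5 = -64/25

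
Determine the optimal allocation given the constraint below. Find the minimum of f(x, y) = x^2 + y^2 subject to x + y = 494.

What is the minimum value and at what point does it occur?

Substitute y = 494 - x into f(x,y) = x^2 + y^2:
g(x) = x^2 + (494 - x)^2 = 2x^2 - 988x + 244036
g'(x) = 4x - 988 = 0  =>  x = 247
y = 494 - 247 = 247
Minimum value = 247^2 + 247^2 = 122018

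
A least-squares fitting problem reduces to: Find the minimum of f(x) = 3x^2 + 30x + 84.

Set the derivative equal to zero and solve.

f(x) = 3x^2 + 30x + 84
f'(x) = 6x + (30) = 0
x = -30/6 = -5
f(-5) = 9
Since f''(x) = 6 > 0, this is a minimum.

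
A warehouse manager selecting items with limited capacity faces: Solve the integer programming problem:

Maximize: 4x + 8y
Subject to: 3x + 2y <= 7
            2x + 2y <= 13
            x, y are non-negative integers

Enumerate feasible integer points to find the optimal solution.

Constraint 1: 3x + 2y <= 7
Constraint 2: 2x + 2y <= 13
Feasible x range (need y >= 0): 0 <= x <= min(7/3, 13/2) => x in {0, ..., 2}.
Enumerate feasible integer points row by row (the coefficient of y is 8 > 0, so for each x the largest feasible y gives the best value):
  x = 0: y <= min((7 - 3*0)/2, (13 - 2*0)/2) => y in {0, ..., 3}; best 4*0 + 8*3 = 24
  x = 1: y <= min((7 - 3*1)/2, (13 - 2*1)/2) => y in {0, ..., 2}; best 4*1 + 8*2 = 20
  x = 2: y <= min((7 - 3*2)/2, (13 - 2*2)/2) => y in {0}; best 4*2 + 8*0 = 8
The maximum 4x + 8y = 24 is achieved at x = 0, y = 3.
Check: 3*0 + 2*3 = 6 <= 7 and 2*0 + 2*3 = 6 <= 13.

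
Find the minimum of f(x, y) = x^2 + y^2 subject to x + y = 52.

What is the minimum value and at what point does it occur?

Substitute y = 52 - x into f(x,y) = x^2 + y^2:
g(x) = x^2 + (52 - x)^2 = 2x^2 - 104x + 2704
g'(x) = 4x - 104 = 0  =>  x = 26
y = 52 - 26 = 26
Minimum value = 26^2 + 26^2 = 1352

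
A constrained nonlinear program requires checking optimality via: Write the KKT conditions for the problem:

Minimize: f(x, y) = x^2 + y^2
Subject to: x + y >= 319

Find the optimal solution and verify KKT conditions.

KKT conditions for min x^2 + y^2 s.t. x + y >= 319:
Stationarity: 2x = mu, 2y = mu
So x = y = mu/2.
Complementary slackness: mu*(x + y - 319) = 0
Primal feasibility: x + y >= 319; dual feasibility: mu >= 0
If mu = 0 then x = y = 0, but 0 + 0 < 319 is infeasible, so the constraint is active.
Constraint active: x + y = 2*(mu/2) = 319 => mu = 319
x = y = 319/2, f = 101761/2
Verify: stationarity 2*(319/2) = 319 = mu; primal 319/2 + 319/2 = 319 >= 319; dual mu = 319 >= 0; complementary slackness 319*(319 - 319) = 0. All KKT conditions hold.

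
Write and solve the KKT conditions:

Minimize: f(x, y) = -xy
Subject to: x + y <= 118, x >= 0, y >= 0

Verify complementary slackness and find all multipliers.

Problem: min -xy s.t. x + y <= 118 (multiplier lambda), x >= 0 (mu_x), y >= 0 (mu_y)
KKT stationarity: -y + lambda - mu_x = 0, -x + lambda - mu_y = 0, with lambda, mu_x, mu_y >= 0
Complementary slackness: lambda*(x + y - 118) = 0, mu_x*x = 0, mu_y*y = 0
If lambda = 0: y = -mu_x <= 0 and x = -mu_y <= 0 force x = y = 0 with f = 0; but x = y = 59 is feasible with f = -3481 < 0, so this is not the minimum. Hence lambda > 0 and x + y = 118.
Try x > 0, y > 0 (so mu_x = mu_y = 0): y = lambda, x = lambda => x = y = lambda
x + y = 118 => 2*lambda = 118 => lambda = 59
x* = y* = 59 > 0, consistent with mu_x = mu_y = 0.
(Any feasible point with x = 0 or y = 0 has f = 0 > -3481, so the minimum is not on those boundaries.)
min(-xy) = -3481 (i.e. max xy = 3481)
Multipliers: lambda = 59, mu_x = 0, mu_y = 0
Complementary slackness: lambda*(x + y - 118) = 59*(59 + 59 - 118) = 0, mu_x*x = 0*59 = 0, mu_y*y = 0*59 = 0. Satisfied.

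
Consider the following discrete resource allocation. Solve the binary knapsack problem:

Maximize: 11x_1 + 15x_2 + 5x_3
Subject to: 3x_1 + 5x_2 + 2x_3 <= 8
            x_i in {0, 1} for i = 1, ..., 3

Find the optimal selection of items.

Items: item 1 (v=11, w=3), item 2 (v=15, w=5), item 3 (v=5, w=2)
Capacity: 8
Checking all 8 subsets (w = total weight, v = total value):
  {}: w = 0, v = 0
  {1}: w = 3, v = 11
  {2}: w = 5, v = 15
  {3}: w = 2, v = 5
  {1, 2}: w = 8, v = 26
  {1, 3}: w = 5, v = 16
  {2, 3}: w = 7, v = 20
  {1, 2, 3}: w = 10 > 8, infeasible
Best feasible subset: items [1, 2]
Total weight: 8 <= 8, total value: 26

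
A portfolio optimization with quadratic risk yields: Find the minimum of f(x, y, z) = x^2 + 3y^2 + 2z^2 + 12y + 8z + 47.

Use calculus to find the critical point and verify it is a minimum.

f(x,y,z) = x^2 + 3y^2 + 2z^2 + 12y + 8z + 47
df/dx = 2x + (0) = 0 => x = 0
df/dy = 6y + (12) = 0 => y = -2
df/dz = 4z + (8) = 0 => z = -2
f(0,-2,-2) = 1*(0)^2 + 3*(-2)^2 + 2*(-2)^2 + 12*(-2) + 8*(-2) + 47 = 27
Hessian is diagonal with entries 2, 6, 4 > 0, confirmed minimum.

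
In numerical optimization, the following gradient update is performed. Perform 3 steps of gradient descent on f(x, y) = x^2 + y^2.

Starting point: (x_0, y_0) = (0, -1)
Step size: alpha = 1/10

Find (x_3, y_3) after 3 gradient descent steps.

f(x,y) = x^2 + y^2
grad_x = 2x + 0y, grad_y = 2y + 0x
Step 1: grad = (0, -2), (0, -4/5)
Step 2: grad = (0, -8/5), (0, -16/25)
Step 3: grad = (0, -32/25), (0, -64/125)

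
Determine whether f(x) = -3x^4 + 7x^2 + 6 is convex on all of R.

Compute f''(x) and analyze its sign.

f(x) = -3x^4 + 7x^2 + 6
f'(x) = -12x^3 + 14x
f''(x) = -36x^2 + 14
f''(x) = -36x^2 + 14 -> -inf as |x| -> inf
Therefore, f is not globally convex on R.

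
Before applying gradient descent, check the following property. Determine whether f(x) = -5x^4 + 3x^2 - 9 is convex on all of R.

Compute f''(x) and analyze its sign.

f(x) = -5x^4 + 3x^2 - 9
f'(x) = -20x^3 + 6x
f''(x) = -60x^2 + 6
f''(x) = -60x^2 + 6 -> -inf as |x| -> inf
Therefore, f is not globally convex on R.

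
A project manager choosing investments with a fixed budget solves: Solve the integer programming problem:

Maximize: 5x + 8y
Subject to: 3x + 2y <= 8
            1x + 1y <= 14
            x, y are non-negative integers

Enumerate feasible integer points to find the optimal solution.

Constraint 1: 3x + 2y <= 8
Constraint 2: 1x + 1y <= 14
Feasible x range (need y >= 0): 0 <= x <= min(8/3, 14/1) => x in {0, ..., 2}.
Enumerate feasible integer points row by row (the coefficient of y is 8 > 0, so for each x the largest feasible y gives the best value):
  x = 0: y <= min((8 - 3*0)/2, (14 - 1*0)/1) => y in {0, ..., 4}; best 5*0 + 8*4 = 32
  x = 1: y <= min((8 - 3*1)/2, (14 - 1*1)/1) => y in {0, ..., 2}; best 5*1 + 8*2 = 21
  x = 2: y <= min((8 - 3*2)/2, (14 - 1*2)/1) => y in {0, ..., 1}; best 5*2 + 8*1 = 18
The maximum 5x + 8y = 32 is achieved at x = 0, y = 4.
Check: 3*0 + 2*4 = 8 <= 8 and 1*0 + 1*4 = 4 <= 14.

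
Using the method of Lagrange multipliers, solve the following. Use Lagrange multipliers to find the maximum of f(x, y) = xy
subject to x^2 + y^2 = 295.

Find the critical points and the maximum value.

Lagrange conditions: y = 2*lambda*x and x = 2*lambda*y
If x = 0 then y = 0, violating the constraint, so x, y != 0.
Dividing: y/x = x/y => x^2 = y^2 => y = x or y = -x
Constraint: 2x^2 = 295 => x^2 = 295/2 => x = +/-sqrt(295/2)
Critical points: (sqrt(295/2), sqrt(295/2)), (-sqrt(295/2), -sqrt(295/2)), (sqrt(295/2), -sqrt(295/2)), (-sqrt(295/2), sqrt(295/2))
  y = x:  xy = x^2 = 295/2  at (sqrt(295/2), sqrt(295/2)) and (-sqrt(295/2), -sqrt(295/2))
  y = -x: xy = -x^2 = -295/2 at (sqrt(295/2), -sqrt(295/2)) and (-sqrt(295/2), sqrt(295/2))
Maximum xy = 295/2 at (sqrt(295/2), sqrt(295/2)) and (-sqrt(295/2), -sqrt(295/2))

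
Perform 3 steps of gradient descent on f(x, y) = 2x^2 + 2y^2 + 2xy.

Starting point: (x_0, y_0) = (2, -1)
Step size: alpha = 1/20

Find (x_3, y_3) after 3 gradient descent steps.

f(x,y) = 2x^2 + 2y^2 + 2xy
grad_x = 4x + 2y, grad_y = 4y + 2x
Step 1: grad = (6, 0), (17/10, -1)
Step 2: grad = (24/5, -3/5), (73/50, -97/100)
Step 3: grad = (39/10, -24/25), (253/200, -461/500)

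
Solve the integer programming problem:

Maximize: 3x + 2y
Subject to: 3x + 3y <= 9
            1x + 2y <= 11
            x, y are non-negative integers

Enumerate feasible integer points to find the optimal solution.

Constraint 1: 3x + 3y <= 9
Constraint 2: 1x + 2y <= 11
Feasible x range (need y >= 0): 0 <= x <= min(9/3, 11/1) => x in {0, ..., 3}.
Enumerate feasible integer points row by row (the coefficient of y is 2 > 0, so for each x the largest feasible y gives the best value):
  x = 0: y <= min((9 - 3*0)/3, (11 - 1*0)/2) => y in {0, ..., 3}; best 3*0 + 2*3 = 6
  x = 1: y <= min((9 - 3*1)/3, (11 - 1*1)/2) => y in {0, ..., 2}; best 3*1 + 2*2 = 7
  x = 2: y <= min((9 - 3*2)/3, (11 - 1*2)/2) => y in {0, ..., 1}; best 3*2 + 2*1 = 8
  x = 3: y <= min((9 - 3*3)/3, (11 - 1*3)/2) => y in {0}; best 3*3 + 2*0 = 9
The maximum 3x + 2y = 9 is achieved at x = 3, y = 0.
Check: 3*3 + 3*0 = 9 <= 9 and 1*3 + 2*0 = 3 <= 11.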